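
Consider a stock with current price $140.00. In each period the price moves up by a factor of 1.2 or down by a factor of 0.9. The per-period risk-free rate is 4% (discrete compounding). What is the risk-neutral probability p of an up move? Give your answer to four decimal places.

Risk-neutral probability p = (1 + 0.04 − 0.9)/(1.2 − 0.9) = 0.1400/0.3000 = 0.4667

p = 0.4667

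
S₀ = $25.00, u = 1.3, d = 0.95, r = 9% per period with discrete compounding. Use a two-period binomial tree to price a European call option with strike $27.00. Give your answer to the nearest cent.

Risk-neutral probability p = (1 + 0.09 − 0.95)/(1.3 − 0.95) = 0.1400/0.3500 = 0.4000
Terminal stock prices: S_uu = 42.25, S_ud = 30.88, S_dd = 22.56
Terminal payoffs (S − K): max(15.25, 0) = 15.25, max(3.875, 0) = 3.875, max(-4.438, 0) = 0
Node u (S = 32.5): V_u = 1/1.09·[0.4000·15.2500 + 0.6000·3.8750] = 7.7294
Node d (S = 23.75): V_d = 1/1.09·[0.4000·3.8750 + 0.6000·0.0000] = 1.4220
Node 0 (S = 25): V_0 = 1/1.09·[0.4000·7.7294 + 0.6000·1.4220] = 3.6192

$3.62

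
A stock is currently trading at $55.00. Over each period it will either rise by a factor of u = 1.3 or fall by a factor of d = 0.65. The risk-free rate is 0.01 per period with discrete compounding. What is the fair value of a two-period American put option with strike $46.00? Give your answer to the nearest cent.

$4.53

Risk-neutral probability p = (1 + 0.01 − 0.65)/(1.3 − 0.65) = 0.3600/0.6500 = 0.5538
Terminal stock prices: S_uu = 92.95, S_ud = 46.48, S_dd = 23.24
Terminal payoffs (K − S): max(-46.95, 0) = 0, max(-0.475, 0) = 0, max(22.76, 0) = 22.76
Node u (S = 71.5): continuation = 1/1.01·[0.5538·0.0000 + 0.4462·0.0000] = 0.0000; exercise value = 0.0000 ≤ continuation, so V_u = 0.0000
Node d (S = 35.75): continuation = 1/1.01·[0.5538·0.0000 + 0.4462·22.7625] = 10.0550; exercise value = 10.2500 > continuation, so V_d = 10.2500 (exercise)
Node 0 (S = 55): continuation = 1/1.01·[0.5538·0.0000 + 0.4462·10.2500] = 4.5278; exercise value = 0.0000 ≤ continuation, so V_0 = 4.5278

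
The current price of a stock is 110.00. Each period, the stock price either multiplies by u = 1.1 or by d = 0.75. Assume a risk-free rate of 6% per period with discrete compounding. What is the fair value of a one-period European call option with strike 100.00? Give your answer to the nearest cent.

17.55

Risk-neutral probability p = (1 + 0.06 − 0.75)/(1.1 − 0.75) = 0.3100/0.3500 = 0.8857
Terminal stock prices: S_u = 121, S_d = 82.5
Terminal payoffs (S − K): max(21, 0) = 21, max(-17.5, 0) = 0
Node 0 (S = 110): V_0 = 1/1.06·[0.8857·21.0000 + 0.1143·0.0000] = 17.5472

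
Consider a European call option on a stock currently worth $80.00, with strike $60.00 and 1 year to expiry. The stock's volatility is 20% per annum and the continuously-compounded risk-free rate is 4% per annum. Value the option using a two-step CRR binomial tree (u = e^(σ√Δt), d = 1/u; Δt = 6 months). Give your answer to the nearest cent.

CRR parameters: u = e^(σ√Δt) = e^(0.2·√0.5) = 1.1519, d = 1/u = 0.8681
Per-period rate: rΔt = 0.04·0.5 = 0.02, so R = e^0.02 = 1.0202
Risk-neutral probability p = (e^0.02 − 0.8681)/(1.1519 − 0.8681) = 0.1521/0.2838 = 0.5359
Terminal stock prices: S_uu = 106.2, S_ud = 80, S_dd = 60.29
Terminal payoffs (S − K): max(46.15, 0) = 46.15, max(20, 0) = 20, max(0.2911, 0) = 0.2911
Node u (S = 92.15): V_u = e^(−0.02)·[0.5359·46.1517 + 0.4641·20.0000] = 33.3409
Node d (S = 69.45): V_d = e^(−0.02)·[0.5359·20.0000 + 0.4641·0.2911] = 10.6380
Node 0 (S = 80): V_0 = e^(−0.02)·[0.5359·33.3409 + 0.4641·10.6380] = 22.3526

$22.35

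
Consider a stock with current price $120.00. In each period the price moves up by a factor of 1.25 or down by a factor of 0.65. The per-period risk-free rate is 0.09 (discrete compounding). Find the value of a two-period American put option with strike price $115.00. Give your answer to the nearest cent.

Risk-neutral probability p = (1 + 0.09 − 0.65)/(1.25 − 0.65) = 0.4400/0.6000 = 0.7333
Terminal stock prices: S_uu = 187.5, S_ud = 97.5, S_dd = 50.7
Terminal payoffs (K − S): max(-72.5, 0) = 0, max(17.5, 0) = 17.5, max(64.3, 0) = 64.3
Node u (S = 150): continuation = 1/1.09·[0.7333·0.0000 + 0.2667·17.5000] = 4.2813; exercise value = 0.0000 ≤ continuation, so V_u = 4.2813
Node d (S = 78): continuation = 1/1.09·[0.7333·17.5000 + 0.2667·64.3000] = 27.5046; exercise value = 37.0000 > continuation, so V_d = 37.0000 (exercise)
Node 0 (S = 120): continuation = 1/1.09·[0.7333·4.2813 + 0.2667·37.0000] = 11.9324; exercise value = 0.0000 ≤ continuation, so V_0 = 11.9324

$11.93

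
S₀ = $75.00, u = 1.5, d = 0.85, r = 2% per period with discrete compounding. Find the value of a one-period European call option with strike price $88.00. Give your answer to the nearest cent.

Risk-neutral probability p = (1 + 0.02 − 0.85)/(1.5 − 0.85) = 0.1700/0.6500 = 0.2615
Terminal stock prices: S_u = 112.5, S_d = 63.75
Terminal payoffs (S − K): max(24.5, 0) = 24.5, max(-24.25, 0) = 0
Node 0 (S = 75): V_0 = 1/1.02·[0.2615·24.5000 + 0.7385·0.0000] = 6.2821

$6.28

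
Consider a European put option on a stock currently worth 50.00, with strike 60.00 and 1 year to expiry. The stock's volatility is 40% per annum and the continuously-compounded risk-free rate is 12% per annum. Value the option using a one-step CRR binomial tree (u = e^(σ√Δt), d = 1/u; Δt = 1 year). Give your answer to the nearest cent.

CRR parameters: u = e^(σ√Δt) = e^(0.4·√1) = 1.4918, d = 1/u = 0.6703
Per-period rate: rΔt = 0.12·1 = 0.12, so R = e^0.12 = 1.1275
Risk-neutral probability p = (e^0.12 − 0.6703)/(1.4918 − 0.6703) = 0.4572/0.8215 = 0.5565
Terminal stock prices: S_u = 74.59, S_d = 33.52
Terminal payoffs (K − S): max(-14.59, 0) = 0, max(26.48, 0) = 26.48
Node 0 (S = 50): V_0 = e^(−0.12)·[0.5565·0.0000 + 0.4435·26.4840] = 10.4172

10.42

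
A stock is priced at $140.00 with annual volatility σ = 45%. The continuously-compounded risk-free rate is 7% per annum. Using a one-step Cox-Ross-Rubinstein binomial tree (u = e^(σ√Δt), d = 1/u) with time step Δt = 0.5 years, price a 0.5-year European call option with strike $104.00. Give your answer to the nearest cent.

CRR parameters: u = e^(σ√Δt) = e^(0.45·√0.5) = 1.3746, d = 1/u = 0.7275
Per-period rate: rΔt = 0.07·0.5 = 0.035, so R = e^0.035 = 1.0356
Risk-neutral probability p = (e^0.035 − 0.7275)/(1.3746 − 0.7275) = 0.3082/0.6472 = 0.4762
Terminal stock prices: S_u = 192.5, S_d = 101.8
Terminal payoffs (S − K): max(88.45, 0) = 88.45, max(-2.156, 0) = 0
Node 0 (S = 140): V_0 = e^(−0.035)·[0.4762·88.4508 + 0.5238·0.0000] = 40.6675

$40.67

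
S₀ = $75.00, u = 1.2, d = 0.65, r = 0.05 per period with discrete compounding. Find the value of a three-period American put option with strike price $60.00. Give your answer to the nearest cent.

Risk-neutral probability p = (1 + 0.05 − 0.65)/(1.2 − 0.65) = 0.4000/0.5500 = 0.7273
Terminal stock prices: S_uuu = 129.6, S_uud = 70.2, S_udd = 38.03, S_ddd = 20.6
Terminal payoffs (K − S): max(-69.6, 0) = 0, max(-10.2, 0) = 0, max(21.97, 0) = 21.97, max(39.4, 0) = 39.4
Node uu (S = 108): continuation = 1/1.05·[0.7273·0.0000 + 0.2727·0.0000] = 0.0000; exercise value = 0.0000 ≤ continuation, so V_uu = 0.0000
Node ud (S = 58.5): continuation = 1/1.05·[0.7273·0.0000 + 0.2727·21.9750] = 5.7078; exercise value = 1.5000 ≤ continuation, so V_ud = 5.7078
Node dd (S = 31.69): continuation = 1/1.05·[0.7273·21.9750 + 0.2727·39.4031] = 25.4554; exercise value = 28.3125 > continuation, so V_dd = 28.3125 (exercise)
Node u (S = 90): continuation = 1/1.05·[0.7273·0.0000 + 0.2727·5.7078] = 1.4825; exercise value = 0.0000 ≤ continuation, so V_u = 1.4825
Node d (S = 48.75): continuation = 1/1.05·[0.7273·5.7078 + 0.2727·28.3125] = 11.3073; exercise value = 11.2500 ≤ continuation, so V_d = 11.3073
Node 0 (S = 75): continuation = 1/1.05·[0.7273·1.4825 + 0.2727·11.3073] = 3.9638; exercise value = 0.0000 ≤ continuation, so V_0 = 3.9638

$3.96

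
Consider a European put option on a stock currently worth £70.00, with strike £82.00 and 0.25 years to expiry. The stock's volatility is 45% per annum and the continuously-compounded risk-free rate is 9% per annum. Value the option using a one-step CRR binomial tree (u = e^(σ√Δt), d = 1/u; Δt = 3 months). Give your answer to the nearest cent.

CRR parameters: u = e^(σ√Δt) = e^(0.45·√0.25) = 1.2523, d = 1/u = 0.7985
Per-period rate: rΔt = 0.09·0.25 = 0.0225, so R = e^0.0225 = 1.0228
Risk-neutral probability p = (e^0.0225 − 0.7985)/(1.2523 − 0.7985) = 0.2242/0.4538 = 0.4941
Terminal stock prices: S_u = 87.66, S_d = 55.9
Terminal payoffs (K − S): max(-5.663, 0) = 0, max(26.1, 0) = 26.1
Node 0 (S = 70): V_0 = e^(−0.0225)·[0.4941·0.0000 + 0.5059·26.1039] = 12.9114

£12.91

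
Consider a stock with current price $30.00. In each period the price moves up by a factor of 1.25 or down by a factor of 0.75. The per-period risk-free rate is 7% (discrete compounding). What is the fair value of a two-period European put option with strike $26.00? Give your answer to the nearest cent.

Risk-neutral probability p = (1 + 0.07 − 0.75)/(1.25 − 0.75) = 0.3200/0.5000 = 0.6400
Terminal stock prices: S_uu = 46.88, S_ud = 28.12, S_dd = 16.88
Terminal payoffs (K − S): max(-20.88, 0) = 0, max(-2.125, 0) = 0, max(9.125, 0) = 9.125
Node u (S = 37.5): V_u = 1/1.07·[0.6400·0.0000 + 0.3600·0.0000] = 0.0000
Node d (S = 22.5): V_d = 1/1.07·[0.6400·0.0000 + 0.3600·9.1250] = 3.0701
Node 0 (S = 30): V_0 = 1/1.07·[0.6400·0.0000 + 0.3600·3.0701] = 1.0329

$1.03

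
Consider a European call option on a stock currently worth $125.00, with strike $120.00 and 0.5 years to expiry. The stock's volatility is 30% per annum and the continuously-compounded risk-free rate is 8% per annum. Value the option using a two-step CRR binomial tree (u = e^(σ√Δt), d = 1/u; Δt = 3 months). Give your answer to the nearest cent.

$15.53

CRR parameters: u = e^(σ√Δt) = e^(0.3·√0.25) = 1.1618, d = 1/u = 0.8607
Per-period rate: rΔt = 0.08·0.25 = 0.02, so R = e^0.02 = 1.0202
Risk-neutral probability p = (e^0.02 − 0.8607)/(1.1618 − 0.8607) = 0.1595/0.3011 = 0.5297
Terminal stock prices: S_uu = 168.7, S_ud = 125, S_dd = 92.6
Terminal payoffs (S − K): max(48.73, 0) = 48.73, max(5, 0) = 5, max(-27.4, 0) = 0
Node u (S = 145.2): V_u = e^(−0.02)·[0.5297·48.7324 + 0.4703·5.0000] = 27.6054
Node d (S = 107.6): V_d = e^(−0.02)·[0.5297·5.0000 + 0.4703·0.0000] = 2.5958
Node 0 (S = 125): V_0 = e^(−0.02)·[0.5297·27.6054 + 0.4703·2.5958] = 15.5286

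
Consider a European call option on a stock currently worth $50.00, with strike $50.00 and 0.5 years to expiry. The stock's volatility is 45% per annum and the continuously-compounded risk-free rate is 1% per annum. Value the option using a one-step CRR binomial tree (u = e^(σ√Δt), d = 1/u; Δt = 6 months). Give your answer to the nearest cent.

$7.99

CRR parameters: u = e^(σ√Δt) = e^(0.45·√0.5) = 1.3746, d = 1/u = 0.7275
Per-period rate: rΔt = 0.01·0.5 = 0.005, so R = e^0.005 = 1.0050
Risk-neutral probability p = (e^0.005 − 0.7275)/(1.3746 − 0.7275) = 0.2776/0.6472 = 0.4289
Terminal stock prices: S_u = 68.73, S_d = 36.37
Terminal payoffs (S − K): max(18.73, 0) = 18.73, max(-13.63, 0) = 0
Node 0 (S = 50): V_0 = e^(−0.005)·[0.4289·18.7324 + 0.5711·0.0000] = 7.9935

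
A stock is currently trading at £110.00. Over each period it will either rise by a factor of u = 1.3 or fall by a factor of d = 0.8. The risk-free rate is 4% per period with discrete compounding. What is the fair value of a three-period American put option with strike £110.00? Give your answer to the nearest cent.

Risk-neutral probability p = (1 + 0.04 − 0.8)/(1.3 − 0.8) = 0.2400/0.5000 = 0.4800
Terminal stock prices: S_uuu = 241.7, S_uud = 148.7, S_udd = 91.52, S_ddd = 56.32
Terminal payoffs (K − S): max(-131.7, 0) = 0, max(-38.72, 0) = 0, max(18.48, 0) = 18.48, max(53.68, 0) = 53.68
Node uu (S = 185.9): continuation = 1/1.04·[0.4800·0.0000 + 0.5200·0.0000] = 0.0000; exercise value = 0.0000 ≤ continuation, so V_uu = 0.0000
Node ud (S = 114.4): continuation = 1/1.04·[0.4800·0.0000 + 0.5200·18.4800] = 9.2400; exercise value = 0.0000 ≤ continuation, so V_ud = 9.2400
Node dd (S = 70.4): continuation = 1/1.04·[0.4800·18.4800 + 0.5200·53.6800] = 35.3692; exercise value = 39.6000 > continuation, so V_dd = 39.6000 (exercise)
Node u (S = 143): continuation = 1/1.04·[0.4800·0.0000 + 0.5200·9.2400] = 4.6200; exercise value = 0.0000 ≤ continuation, so V_u = 4.6200
Node d (S = 88): continuation = 1/1.04·[0.4800·9.2400 + 0.5200·39.6000] = 24.0646; exercise value = 22.0000 ≤ continuation, so V_d = 24.0646
Node 0 (S = 110): continuation = 1/1.04·[0.4800·4.6200 + 0.5200·24.0646] = 14.1646; exercise value = 0.0000 ≤ continuation, so V_0 = 14.1646

£14.16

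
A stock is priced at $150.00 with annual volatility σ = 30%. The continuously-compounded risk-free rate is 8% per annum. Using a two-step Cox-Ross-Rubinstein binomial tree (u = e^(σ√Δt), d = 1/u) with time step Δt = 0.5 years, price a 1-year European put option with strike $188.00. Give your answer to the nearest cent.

CRR parameters: u = e^(σ√Δt) = e^(0.3·√0.5) = 1.2363, d = 1/u = 0.8089
Per-period rate: rΔt = 0.08·0.5 = 0.04, so R = e^0.04 = 1.0408
Risk-neutral probability p = (e^0.04 − 0.8089)/(1.2363 − 0.8089) = 0.2320/0.4275 = 0.5426
Terminal stock prices: S_uu = 229.3, S_ud = 150, S_dd = 98.14
Terminal payoffs (K − S): max(-41.27, 0) = 0, max(38, 0) = 38, max(89.86, 0) = 89.86
Node u (S = 185.4): V_u = e^(−0.04)·[0.5426·0.0000 + 0.4574·38.0000] = 16.6982
Node d (S = 121.3): V_d = e^(−0.04)·[0.5426·38.0000 + 0.4574·89.8623] = 59.2997
Node 0 (S = 150): V_0 = e^(−0.04)·[0.5426·16.6982 + 0.4574·59.2997] = 34.7638

$34.76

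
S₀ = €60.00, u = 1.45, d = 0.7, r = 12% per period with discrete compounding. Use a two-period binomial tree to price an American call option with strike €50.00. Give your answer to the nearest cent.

€23.32

Risk-neutral probability p = (1 + 0.12 − 0.7)/(1.45 − 0.7) = 0.4200/0.7500 = 0.5600
Terminal stock prices: S_uu = 126.2, S_ud = 60.9, S_dd = 29.4
Terminal payoffs (S − K): max(76.15, 0) = 76.15, max(10.9, 0) = 10.9, max(-20.6, 0) = 0
Node u (S = 87): continuation = 1/1.12·[0.5600·76.1500 + 0.4400·10.9000] = 42.3571; exercise value = 37.0000 ≤ continuation, so V_u = 42.3571
Node d (S = 42): continuation = 1/1.12·[0.5600·10.9000 + 0.4400·0.0000] = 5.4500; exercise value = 0.0000 ≤ continuation, so V_d = 5.4500
Node 0 (S = 60): continuation = 1/1.12·[0.5600·42.3571 + 0.4400·5.4500] = 23.3196; exercise value = 10.0000 ≤ continuation, so V_0 = 23.3196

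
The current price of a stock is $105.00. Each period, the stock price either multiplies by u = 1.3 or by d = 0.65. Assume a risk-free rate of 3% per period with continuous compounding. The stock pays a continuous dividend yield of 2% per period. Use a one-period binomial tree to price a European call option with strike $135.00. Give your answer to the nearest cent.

Per-period risk-free factor R = e^0.03 = 1.0305; dividend-adjusted growth = e^(0.03−0.02) = 1.0101.
Risk-neutral probability p = (1.0101 − 0.65)/(1.3 − 0.65) = 0.3601/0.6500 = 0.5539
Terminal stock prices: S_u = 136.5, S_d = 68.25
Terminal payoffs (S − K): max(1.5, 0) = 1.5, max(-66.75, 0) = 0
Node 0 (S = 105): V_0 = e^(−0.03)·[0.5539·1.5000 + 0.4461·0.0000] = 0.8063

$0.81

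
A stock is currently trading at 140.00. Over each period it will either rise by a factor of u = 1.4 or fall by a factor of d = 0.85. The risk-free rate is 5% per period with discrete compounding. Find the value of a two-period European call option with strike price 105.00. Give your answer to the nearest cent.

46.18

Risk-neutral probability p = (1 + 0.05 − 0.85)/(1.4 − 0.85) = 0.2000/0.5500 = 0.3636
Terminal stock prices: S_uu = 274.4, S_ud = 166.6, S_dd = 101.1
Terminal payoffs (S − K): max(169.4, 0) = 169.4, max(61.6, 0) = 61.6, max(-3.85, 0) = 0
Node u (S = 196): V_u = 1/1.05·[0.3636·169.4000 + 0.6364·61.6000] = 96.0000
Node d (S = 119): V_d = 1/1.05·[0.3636·61.6000 + 0.6364·0.0000] = 21.3333
Node 0 (S = 140): V_0 = 1/1.05·[0.3636·96.0000 + 0.6364·21.3333] = 46.1760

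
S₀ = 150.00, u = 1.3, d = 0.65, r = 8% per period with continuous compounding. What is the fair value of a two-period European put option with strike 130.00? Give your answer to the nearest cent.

Risk-neutral probability p = (e^0.08 − 0.65)/(1.3 − 0.65) = 0.4333/0.6500 = 0.6666
Terminal stock prices: S_uu = 253.5, S_ud = 126.8, S_dd = 63.38
Terminal payoffs (K − S): max(-123.5, 0) = 0, max(3.25, 0) = 3.25, max(66.62, 0) = 66.62
Node u (S = 195): V_u = e^(−0.08)·[0.6666·0.0000 + 0.3334·3.2500] = 1.0003
Node d (S = 97.5): V_d = e^(−0.08)·[0.6666·3.2500 + 0.3334·66.6250] = 22.5051
Node 0 (S = 150): V_0 = e^(−0.08)·[0.6666·1.0003 + 0.3334·22.5051] = 7.5419

7.54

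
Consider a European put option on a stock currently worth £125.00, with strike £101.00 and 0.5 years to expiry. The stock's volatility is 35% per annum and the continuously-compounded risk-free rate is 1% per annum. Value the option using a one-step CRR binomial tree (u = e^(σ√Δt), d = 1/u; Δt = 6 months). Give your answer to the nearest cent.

CRR parameters: u = e^(σ√Δt) = e^(0.35·√0.5) = 1.2808, d = 1/u = 0.7808
Per-period rate: rΔt = 0.01·0.5 = 0.005, so R = e^0.005 = 1.0050
Risk-neutral probability p = (e^0.005 − 0.7808)/(1.2808 − 0.7808) = 0.2243/0.5000 = 0.4485
Terminal stock prices: S_u = 160.1, S_d = 97.6
Terminal payoffs (K − S): max(-59.1, 0) = 0, max(3.405, 0) = 3.405
Node 0 (S = 125): V_0 = e^(−0.005)·[0.4485·0.0000 + 0.5515·3.4050] = 1.8686

£1.87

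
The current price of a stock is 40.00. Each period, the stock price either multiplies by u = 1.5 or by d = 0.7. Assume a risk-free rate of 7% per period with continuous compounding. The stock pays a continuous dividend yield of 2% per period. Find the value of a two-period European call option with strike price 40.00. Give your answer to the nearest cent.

9.24

Per-period risk-free factor R = e^0.07 = 1.0725; dividend-adjusted growth = e^(0.07−0.02) = 1.0513.
Risk-neutral probability p = (1.0513 − 0.7)/(1.5 − 0.7) = 0.3513/0.8000 = 0.4391
Terminal stock prices: S_uu = 90, S_ud = 42, S_dd = 19.6
Terminal payoffs (S − K): max(50, 0) = 50, max(2, 0) = 2, max(-20.4, 0) = 0
Node u (S = 60): V_u = e^(−0.07)·[0.4391·50.0000 + 0.5609·2.0000] = 21.5162
Node d (S = 28): V_d = e^(−0.07)·[0.4391·2.0000 + 0.5609·0.0000] = 0.8188
Node 0 (S = 40): V_0 = e^(−0.07)·[0.4391·21.5162 + 0.5609·0.8188] = 9.2370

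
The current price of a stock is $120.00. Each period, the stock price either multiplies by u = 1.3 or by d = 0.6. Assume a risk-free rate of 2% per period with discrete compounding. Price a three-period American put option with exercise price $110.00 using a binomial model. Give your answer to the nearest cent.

Risk-neutral probability p = (1 + 0.02 − 0.6)/(1.3 − 0.6) = 0.4200/0.7000 = 0.6000
Terminal stock prices: S_uuu = 263.6, S_uud = 121.7, S_udd = 56.16, S_ddd = 25.92
Terminal payoffs (K − S): max(-153.6, 0) = 0, max(-11.68, 0) = 0, max(53.84, 0) = 53.84, max(84.08, 0) = 84.08
Node uu (S = 202.8): continuation = 1/1.02·[0.6000·0.0000 + 0.4000·0.0000] = 0.0000; exercise value = 0.0000 ≤ continuation, so V_uu = 0.0000
Node ud (S = 93.6): continuation = 1/1.02·[0.6000·0.0000 + 0.4000·53.8400] = 21.1137; exercise value = 16.4000 ≤ continuation, so V_ud = 21.1137
Node dd (S = 43.2): continuation = 1/1.02·[0.6000·53.8400 + 0.4000·84.0800] = 64.6431; exercise value = 66.8000 > continuation, so V_dd = 66.8000 (exercise)
Node u (S = 156): continuation = 1/1.02·[0.6000·0.0000 + 0.4000·21.1137] = 8.2799; exercise value = 0.0000 ≤ continuation, so V_u = 8.2799
Node d (S = 72): continuation = 1/1.02·[0.6000·21.1137 + 0.4000·66.8000] = 38.6159; exercise value = 38.0000 ≤ continuation, so V_d = 38.6159
Node 0 (S = 120): continuation = 1/1.02·[0.6000·8.2799 + 0.4000·38.6159] = 20.0140; exercise value = 0.0000 ≤ continuation, so V_0 = 20.0140

$20.01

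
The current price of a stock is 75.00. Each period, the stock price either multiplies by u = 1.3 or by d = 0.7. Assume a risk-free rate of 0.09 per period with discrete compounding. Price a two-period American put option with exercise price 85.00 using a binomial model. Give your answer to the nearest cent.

Risk-neutral probability p = (1 + 0.09 − 0.7)/(1.3 − 0.7) = 0.3900/0.6000 = 0.6500
Terminal stock prices: S_uu = 126.8, S_ud = 68.25, S_dd = 36.75
Terminal payoffs (K − S): max(-41.75, 0) = 0, max(16.75, 0) = 16.75, max(48.25, 0) = 48.25
Node u (S = 97.5): continuation = 1/1.09·[0.6500·0.0000 + 0.3500·16.7500] = 5.3784; exercise value = 0.0000 ≤ continuation, so V_u = 5.3784
Node d (S = 52.5): continuation = 1/1.09·[0.6500·16.7500 + 0.3500·48.2500] = 25.4817; exercise value = 32.5000 > continuation, so V_d = 32.5000 (exercise)
Node 0 (S = 75): continuation = 1/1.09·[0.6500·5.3784 + 0.3500·32.5000] = 13.6431; exercise value = 10.0000 ≤ continuation, so V_0 = 13.6431

13.64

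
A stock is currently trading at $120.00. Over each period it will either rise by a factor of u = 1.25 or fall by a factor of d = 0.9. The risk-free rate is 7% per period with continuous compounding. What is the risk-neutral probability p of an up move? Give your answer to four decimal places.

p = 0.4929

Risk-neutral probability p = (e^0.07 − 0.9)/(1.25 − 0.9) = 0.1725/0.3500 = 0.4929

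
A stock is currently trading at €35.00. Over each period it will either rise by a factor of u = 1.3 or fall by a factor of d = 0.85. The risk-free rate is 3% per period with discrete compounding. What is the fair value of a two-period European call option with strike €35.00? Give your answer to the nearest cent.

€5.30

Risk-neutral probability p = (1 + 0.03 − 0.85)/(1.3 − 0.85) = 0.1800/0.4500 = 0.4000
Terminal stock prices: S_uu = 59.15, S_ud = 38.67, S_dd = 25.29
Terminal payoffs (S − K): max(24.15, 0) = 24.15, max(3.675, 0) = 3.675, max(-9.713, 0) = 0
Node u (S = 45.5): V_u = 1/1.03·[0.4000·24.1500 + 0.6000·3.6750] = 11.5194
Node d (S = 29.75): V_d = 1/1.03·[0.4000·3.6750 + 0.6000·0.0000] = 1.4272
Node 0 (S = 35): V_0 = 1/1.03·[0.4000·11.5194 + 0.6000·1.4272] = 5.3049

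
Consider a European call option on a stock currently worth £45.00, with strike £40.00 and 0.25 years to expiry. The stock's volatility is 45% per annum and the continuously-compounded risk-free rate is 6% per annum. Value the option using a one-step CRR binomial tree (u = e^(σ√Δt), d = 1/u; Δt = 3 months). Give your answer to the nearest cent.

£7.69

CRR parameters: u = e^(σ√Δt) = e^(0.45·√0.25) = 1.2523, d = 1/u = 0.7985
Per-period rate: rΔt = 0.06·0.25 = 0.015, so R = e^0.015 = 1.0151
Risk-neutral probability p = (e^0.015 − 0.7985)/(1.2523 − 0.7985) = 0.2166/0.4538 = 0.4773
Terminal stock prices: S_u = 56.35, S_d = 35.93
Terminal payoffs (S − K): max(16.35, 0) = 16.35, max(-4.067, 0) = 0
Node 0 (S = 45): V_0 = e^(−0.015)·[0.4773·16.3545 + 0.5227·0.0000] = 7.6896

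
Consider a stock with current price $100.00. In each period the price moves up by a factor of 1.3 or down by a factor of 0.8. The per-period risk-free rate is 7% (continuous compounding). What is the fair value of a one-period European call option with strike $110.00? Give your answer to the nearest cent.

Risk-neutral probability p = (e^0.07 − 0.8)/(1.3 − 0.8) = 0.2725/0.5000 = 0.5450
Terminal stock prices: S_u = 130, S_d = 80
Terminal payoffs (S − K): max(20, 0) = 20, max(-30, 0) = 0
Node 0 (S = 100): V_0 = e^(−0.07)·[0.5450·20.0000 + 0.4550·0.0000] = 10.1634

$10.16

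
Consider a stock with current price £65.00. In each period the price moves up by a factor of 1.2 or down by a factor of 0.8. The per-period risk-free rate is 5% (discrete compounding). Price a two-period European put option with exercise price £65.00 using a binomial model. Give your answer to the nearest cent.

£4.09

Risk-neutral probability p = (1 + 0.05 − 0.8)/(1.2 − 0.8) = 0.2500/0.4000 = 0.6250
Terminal stock prices: S_uu = 93.6, S_ud = 62.4, S_dd = 41.6
Terminal payoffs (K − S): max(-28.6, 0) = 0, max(2.6, 0) = 2.6, max(23.4, 0) = 23.4
Node u (S = 78): V_u = 1/1.05·[0.6250·0.0000 + 0.3750·2.6000] = 0.9286
Node d (S = 52): V_d = 1/1.05·[0.6250·2.6000 + 0.3750·23.4000] = 9.9048
Node 0 (S = 65): V_0 = 1/1.05·[0.6250·0.9286 + 0.3750·9.9048] = 4.0901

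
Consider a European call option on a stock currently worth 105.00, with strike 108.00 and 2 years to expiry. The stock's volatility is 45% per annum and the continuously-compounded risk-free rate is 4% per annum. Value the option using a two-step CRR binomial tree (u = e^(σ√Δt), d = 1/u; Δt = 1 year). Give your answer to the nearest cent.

26.03

CRR parameters: u = e^(σ√Δt) = e^(0.45·√1) = 1.5683, d = 1/u = 0.6376
Per-period rate: rΔt = 0.04·1 = 0.04, so R = e^0.04 = 1.0408
Risk-neutral probability p = (e^0.04 − 0.6376)/(1.5683 − 0.6376) = 0.4032/0.9307 = 0.4332
Terminal stock prices: S_uu = 258.3, S_ud = 105, S_dd = 42.69
Terminal payoffs (S − K): max(150.3, 0) = 150.3, max(-3, 0) = 0, max(-65.31, 0) = 0
Node u (S = 164.7): V_u = e^(−0.04)·[0.4332·150.2583 + 0.5668·0.0000] = 62.5412
Node d (S = 66.95): V_d = e^(−0.04)·[0.4332·0.0000 + 0.5668·0.0000] = 0.0000
Node 0 (S = 105): V_0 = e^(−0.04)·[0.4332·62.5412 + 0.5668·0.0000] = 26.0312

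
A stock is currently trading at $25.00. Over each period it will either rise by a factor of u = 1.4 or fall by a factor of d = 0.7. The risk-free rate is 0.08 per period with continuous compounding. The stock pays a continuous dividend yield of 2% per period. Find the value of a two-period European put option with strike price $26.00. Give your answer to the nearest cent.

$3.37

Per-period risk-free factor R = e^0.08 = 1.0833; dividend-adjusted growth = e^(0.08−0.02) = 1.0618.
Risk-neutral probability p = (1.0618 − 0.7)/(1.4 − 0.7) = 0.3618/0.7000 = 0.5169
Terminal stock prices: S_uu = 49, S_ud = 24.5, S_dd = 12.25
Terminal payoffs (K − S): max(-23, 0) = 0, max(1.5, 0) = 1.5, max(13.75, 0) = 13.75
Node u (S = 35): V_u = e^(−0.08)·[0.5169·0.0000 + 0.4831·1.5000] = 0.6689
Node d (S = 17.5): V_d = e^(−0.08)·[0.5169·1.5000 + 0.4831·13.7500] = 6.8475
Node 0 (S = 25): V_0 = e^(−0.08)·[0.5169·0.6689 + 0.4831·6.8475] = 3.3728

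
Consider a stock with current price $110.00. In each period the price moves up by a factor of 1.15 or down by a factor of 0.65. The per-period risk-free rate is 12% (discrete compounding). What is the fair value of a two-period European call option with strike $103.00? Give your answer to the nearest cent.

$29.92

Risk-neutral probability p = (1 + 0.12 − 0.65)/(1.15 − 0.65) = 0.4700/0.5000 = 0.9400
Terminal stock prices: S_uu = 145.5, S_ud = 82.22, S_dd = 46.48
Terminal payoffs (S − K): max(42.47, 0) = 42.47, max(-20.78, 0) = 0, max(-56.52, 0) = 0
Node u (S = 126.5): V_u = 1/1.12·[0.9400·42.4750 + 0.0600·0.0000] = 35.6487
Node d (S = 71.5): V_d = 1/1.12·[0.9400·0.0000 + 0.0600·0.0000] = 0.0000
Node 0 (S = 110): V_0 = 1/1.12·[0.9400·35.6487 + 0.0600·0.0000] = 29.9194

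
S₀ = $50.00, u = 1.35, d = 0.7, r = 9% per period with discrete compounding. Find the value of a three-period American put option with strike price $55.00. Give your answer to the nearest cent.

$8.96

Risk-neutral probability p = (1 + 0.09 − 0.7)/(1.35 − 0.7) = 0.3900/0.6500 = 0.6000
Terminal stock prices: S_uuu = 123, S_uud = 63.79, S_udd = 33.07, S_ddd = 17.15
Terminal payoffs (K − S): max(-68.02, 0) = 0, max(-8.788, 0) = 0, max(21.93, 0) = 21.93, max(37.85, 0) = 37.85
Node uu (S = 91.13): continuation = 1/1.09·[0.6000·0.0000 + 0.4000·0.0000] = 0.0000; exercise value = 0.0000 ≤ continuation, so V_uu = 0.0000
Node ud (S = 47.25): continuation = 1/1.09·[0.6000·0.0000 + 0.4000·21.9250] = 8.0459; exercise value = 7.7500 ≤ continuation, so V_ud = 8.0459
Node dd (S = 24.5): continuation = 1/1.09·[0.6000·21.9250 + 0.4000·37.8500] = 25.9587; exercise value = 30.5000 > continuation, so V_dd = 30.5000 (exercise)
Node u (S = 67.5): continuation = 1/1.09·[0.6000·0.0000 + 0.4000·8.0459] = 2.9526; exercise value = 0.0000 ≤ continuation, so V_u = 2.9526
Node d (S = 35): continuation = 1/1.09·[0.6000·8.0459 + 0.4000·30.5000] = 15.6216; exercise value = 20.0000 > continuation, so V_d = 20.0000 (exercise)
Node 0 (S = 50): continuation = 1/1.09·[0.6000·2.9526 + 0.4000·20.0000] = 8.9647; exercise value = 5.0000 ≤ continuation, so V_0 = 8.9647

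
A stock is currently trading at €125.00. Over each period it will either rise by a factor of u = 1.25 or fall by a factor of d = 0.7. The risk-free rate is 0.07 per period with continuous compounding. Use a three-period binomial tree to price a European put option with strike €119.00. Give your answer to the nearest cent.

Risk-neutral probability p = (e^0.07 − 0.7)/(1.25 − 0.7) = 0.3725/0.5500 = 0.6773
Terminal stock prices: S_uuu = 244.1, S_uud = 136.7, S_udd = 76.56, S_ddd = 42.87
Terminal payoffs (K − S): max(-125.1, 0) = 0, max(-17.72, 0) = 0, max(42.44, 0) = 42.44, max(76.12, 0) = 76.12
Node uu (S = 195.3): V_uu = e^(−0.07)·[0.6773·0.0000 + 0.3227·0.0000] = 0.0000
Node ud (S = 109.4): V_ud = e^(−0.07)·[0.6773·0.0000 + 0.3227·42.4375] = 12.7692
Node dd (S = 61.25): V_dd = e^(−0.07)·[0.6773·42.4375 + 0.3227·76.1250] = 49.7049
Node u (S = 156.2): V_u = e^(−0.07)·[0.6773·0.0000 + 0.3227·12.7692] = 3.8422
Node d (S = 87.5): V_d = e^(−0.07)·[0.6773·12.7692 + 0.3227·49.7049] = 23.0197
Node 0 (S = 125): V_0 = e^(−0.07)·[0.6773·3.8422 + 0.3227·23.0197] = 9.3529

€9.35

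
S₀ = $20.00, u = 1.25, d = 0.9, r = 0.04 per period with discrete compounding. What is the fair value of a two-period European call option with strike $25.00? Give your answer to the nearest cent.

Risk-neutral probability p = (1 + 0.04 − 0.9)/(1.25 − 0.9) = 0.1400/0.3500 = 0.4000
Terminal stock prices: S_uu = 31.25, S_ud = 22.5, S_dd = 16.2
Terminal payoffs (S − K): max(6.25, 0) = 6.25, max(-2.5, 0) = 0, max(-8.8, 0) = 0
Node u (S = 25): V_u = 1/1.04·[0.4000·6.2500 + 0.6000·0.0000] = 2.4038
Node d (S = 18): V_d = 1/1.04·[0.4000·0.0000 + 0.6000·0.0000] = 0.0000
Node 0 (S = 20): V_0 = 1/1.04·[0.4000·2.4038 + 0.6000·0.0000] = 0.9246

$0.92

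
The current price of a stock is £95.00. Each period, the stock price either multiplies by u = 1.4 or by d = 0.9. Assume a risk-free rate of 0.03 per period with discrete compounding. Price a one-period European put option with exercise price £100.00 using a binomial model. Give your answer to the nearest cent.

Risk-neutral probability p = (1 + 0.03 − 0.9)/(1.4 − 0.9) = 0.1300/0.5000 = 0.2600
Terminal stock prices: S_u = 133, S_d = 85.5
Terminal payoffs (K − S): max(-33, 0) = 0, max(14.5, 0) = 14.5
Node 0 (S = 95): V_0 = 1/1.03·[0.2600·0.0000 + 0.7400·14.5000] = 10.4175

£10.42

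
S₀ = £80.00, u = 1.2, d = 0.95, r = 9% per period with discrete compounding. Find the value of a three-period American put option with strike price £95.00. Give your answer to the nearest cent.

£15.00

Risk-neutral probability p = (1 + 0.09 − 0.95)/(1.2 − 0.95) = 0.1400/0.2500 = 0.5600
Terminal stock prices: S_uuu = 138.2, S_uud = 109.4, S_udd = 86.64, S_ddd = 68.59
Terminal payoffs (K − S): max(-43.24, 0) = 0, max(-14.44, 0) = 0, max(8.36, 0) = 8.36, max(26.41, 0) = 26.41
Node uu (S = 115.2): continuation = 1/1.09·[0.5600·0.0000 + 0.4400·0.0000] = 0.0000; exercise value = 0.0000 ≤ continuation, so V_uu = 0.0000
Node ud (S = 91.2): continuation = 1/1.09·[0.5600·0.0000 + 0.4400·8.3600] = 3.3747; exercise value = 3.8000 > continuation, so V_ud = 3.8000 (exercise)
Node dd (S = 72.2): continuation = 1/1.09·[0.5600·8.3600 + 0.4400·26.4100] = 14.9560; exercise value = 22.8000 > continuation, so V_dd = 22.8000 (exercise)
Node u (S = 96): continuation = 1/1.09·[0.5600·0.0000 + 0.4400·3.8000] = 1.5339; exercise value = 0.0000 ≤ continuation, so V_u = 1.5339
Node d (S = 76): continuation = 1/1.09·[0.5600·3.8000 + 0.4400·22.8000] = 11.1560; exercise value = 19.0000 > continuation, so V_d = 19.0000 (exercise)
Node 0 (S = 80): continuation = 1/1.09·[0.5600·1.5339 + 0.4400·19.0000] = 8.4578; exercise value = 15.0000 > continuation, so V_0 = 15.0000 (exercise)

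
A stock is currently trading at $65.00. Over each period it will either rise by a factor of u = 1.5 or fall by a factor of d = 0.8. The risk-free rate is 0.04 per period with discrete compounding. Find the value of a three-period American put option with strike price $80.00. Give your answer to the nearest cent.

Risk-neutral probability p = (1 + 0.04 − 0.8)/(1.5 − 0.8) = 0.2400/0.7000 = 0.3429
Terminal stock prices: S_uuu = 219.4, S_uud = 117, S_udd = 62.4, S_ddd = 33.28
Terminal payoffs (K − S): max(-139.4, 0) = 0, max(-37, 0) = 0, max(17.6, 0) = 17.6, max(46.72, 0) = 46.72
Node uu (S = 146.2): continuation = 1/1.04·[0.3429·0.0000 + 0.6571·0.0000] = 0.0000; exercise value = 0.0000 ≤ continuation, so V_uu = 0.0000
Node ud (S = 78): continuation = 1/1.04·[0.3429·0.0000 + 0.6571·17.6000] = 11.1209; exercise value = 2.0000 ≤ continuation, so V_ud = 11.1209
Node dd (S = 41.6): continuation = 1/1.04·[0.3429·17.6000 + 0.6571·46.7200] = 35.3231; exercise value = 38.4000 > continuation, so V_dd = 38.4000 (exercise)
Node u (S = 97.5): continuation = 1/1.04·[0.3429·0.0000 + 0.6571·11.1209] = 7.0269; exercise value = 0.0000 ≤ continuation, so V_u = 7.0269
Node d (S = 52): continuation = 1/1.04·[0.3429·11.1209 + 0.6571·38.4000] = 27.9300; exercise value = 28.0000 > continuation, so V_d = 28.0000 (exercise)
Node 0 (S = 65): continuation = 1/1.04·[0.3429·7.0269 + 0.6571·28.0000] = 20.0089; exercise value = 15.0000 ≤ continuation, so V_0 = 20.0089

$20.01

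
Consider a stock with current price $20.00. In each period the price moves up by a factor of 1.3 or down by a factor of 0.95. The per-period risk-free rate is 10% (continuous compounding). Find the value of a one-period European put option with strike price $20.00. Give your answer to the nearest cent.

Risk-neutral probability p = (e^0.1 − 0.95)/(1.3 − 0.95) = 0.1552/0.3500 = 0.4433
Terminal stock prices: S_u = 26, S_d = 19
Terminal payoffs (K − S): max(-6, 0) = 0, max(1, 0) = 1
Node 0 (S = 20): V_0 = e^(−0.1)·[0.4433·0.0000 + 0.5567·1.0000] = 0.5037

$0.50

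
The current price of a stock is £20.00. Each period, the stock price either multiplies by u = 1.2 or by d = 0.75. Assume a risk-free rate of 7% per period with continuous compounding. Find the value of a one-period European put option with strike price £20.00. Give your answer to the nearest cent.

Risk-neutral probability p = (e^0.07 − 0.75)/(1.2 − 0.75) = 0.3225/0.4500 = 0.7167
Terminal stock prices: S_u = 24, S_d = 15
Terminal payoffs (K − S): max(-4, 0) = 0, max(5, 0) = 5
Node 0 (S = 20): V_0 = e^(−0.07)·[0.7167·0.0000 + 0.2833·5.0000] = 1.3208

£1.32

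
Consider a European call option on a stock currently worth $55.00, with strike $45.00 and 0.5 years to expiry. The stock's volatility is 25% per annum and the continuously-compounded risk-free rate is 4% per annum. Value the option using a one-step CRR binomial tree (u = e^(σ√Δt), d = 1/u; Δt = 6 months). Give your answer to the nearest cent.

$10.89

CRR parameters: u = e^(σ√Δt) = e^(0.25·√0.5) = 1.1934, d = 1/u = 0.8380
Per-period rate: rΔt = 0.04·0.5 = 0.02, so R = e^0.02 = 1.0202
Risk-neutral probability p = (e^0.02 − 0.8380)/(1.1934 − 0.8380) = 0.1822/0.3554 = 0.5128
Terminal stock prices: S_u = 65.64, S_d = 46.09
Terminal payoffs (S − K): max(20.64, 0) = 20.64, max(1.088, 0) = 1.088
Node 0 (S = 55): V_0 = e^(−0.02)·[0.5128·20.6351 + 0.4872·1.0882] = 10.8911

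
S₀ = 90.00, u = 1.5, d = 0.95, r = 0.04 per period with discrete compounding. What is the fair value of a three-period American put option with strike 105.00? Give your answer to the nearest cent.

Risk-neutral probability p = (1 + 0.04 − 0.95)/(1.5 − 0.95) = 0.0900/0.5500 = 0.1636
Terminal stock prices: S_uuu = 303.8, S_uud = 192.4, S_udd = 121.8, S_ddd = 77.16
Terminal payoffs (K − S): max(-198.8, 0) = 0, max(-87.38, 0) = 0, max(-16.84, 0) = 0, max(27.84, 0) = 27.84
Node uu (S = 202.5): continuation = 1/1.04·[0.1636·0.0000 + 0.8364·0.0000] = 0.0000; exercise value = 0.0000 ≤ continuation, so V_uu = 0.0000
Node ud (S = 128.2): continuation = 1/1.04·[0.1636·0.0000 + 0.8364·0.0000] = 0.0000; exercise value = 0.0000 ≤ continuation, so V_ud = 0.0000
Node dd (S = 81.22): continuation = 1/1.04·[0.1636·0.0000 + 0.8364·27.8363] = 22.3858; exercise value = 23.7750 > continuation, so V_dd = 23.7750 (exercise)
Node u (S = 135): continuation = 1/1.04·[0.1636·0.0000 + 0.8364·0.0000] = 0.0000; exercise value = 0.0000 ≤ continuation, so V_u = 0.0000
Node d (S = 85.5): continuation = 1/1.04·[0.1636·0.0000 + 0.8364·23.7750] = 19.1198; exercise value = 19.5000 > continuation, so V_d = 19.5000 (exercise)
Node 0 (S = 90): continuation = 1/1.04·[0.1636·0.0000 + 0.8364·19.5000] = 15.6818; exercise value = 15.0000 ≤ continuation, so V_0 = 15.6818

15.68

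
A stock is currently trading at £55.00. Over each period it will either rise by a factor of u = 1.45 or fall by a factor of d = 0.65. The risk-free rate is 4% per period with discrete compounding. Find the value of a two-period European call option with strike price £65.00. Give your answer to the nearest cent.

£11.13

Risk-neutral probability p = (1 + 0.04 − 0.65)/(1.45 − 0.65) = 0.3900/0.8000 = 0.4875
Terminal stock prices: S_uu = 115.6, S_ud = 51.84, S_dd = 23.24
Terminal payoffs (S − K): max(50.64, 0) = 50.64, max(-13.16, 0) = 0, max(-41.76, 0) = 0
Node u (S = 79.75): V_u = 1/1.04·[0.4875·50.6375 + 0.5125·0.0000] = 23.7363
Node d (S = 35.75): V_d = 1/1.04·[0.4875·0.0000 + 0.5125·0.0000] = 0.0000
Node 0 (S = 55): V_0 = 1/1.04·[0.4875·23.7363 + 0.5125·0.0000] = 11.1264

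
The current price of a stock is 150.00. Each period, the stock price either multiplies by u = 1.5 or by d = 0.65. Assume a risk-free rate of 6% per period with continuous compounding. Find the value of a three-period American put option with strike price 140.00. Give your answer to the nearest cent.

27.72

Risk-neutral probability p = (e^0.06 − 0.65)/(1.5 − 0.65) = 0.4118/0.8500 = 0.4845
Terminal stock prices: S_uuu = 506.2, S_uud = 219.4, S_udd = 95.06, S_ddd = 41.19
Terminal payoffs (K − S): max(-366.2, 0) = 0, max(-79.38, 0) = 0, max(44.94, 0) = 44.94, max(98.81, 0) = 98.81
Node uu (S = 337.5): continuation = e^(−0.06)·[0.4845·0.0000 + 0.5155·0.0000] = 0.0000; exercise value = 0.0000 ≤ continuation, so V_uu = 0.0000
Node ud (S = 146.2): continuation = e^(−0.06)·[0.4845·0.0000 + 0.5155·44.9375] = 21.8157; exercise value = 0.0000 ≤ continuation, so V_ud = 21.8157
Node dd (S = 63.38): continuation = e^(−0.06)·[0.4845·44.9375 + 0.5155·98.8063] = 68.4720; exercise value = 76.6250 > continuation, so V_dd = 76.6250 (exercise)
Node u (S = 225): continuation = e^(−0.06)·[0.4845·0.0000 + 0.5155·21.8157] = 10.5908; exercise value = 0.0000 ≤ continuation, so V_u = 10.5908
Node d (S = 97.5): continuation = e^(−0.06)·[0.4845·21.8157 + 0.5155·76.6250] = 47.1533; exercise value = 42.5000 ≤ continuation, so V_d = 47.1533
Node 0 (S = 150): continuation = e^(−0.06)·[0.4845·10.5908 + 0.5155·47.1533] = 27.7239; exercise value = 0.0000 ≤ continuation, so V_0 = 27.7239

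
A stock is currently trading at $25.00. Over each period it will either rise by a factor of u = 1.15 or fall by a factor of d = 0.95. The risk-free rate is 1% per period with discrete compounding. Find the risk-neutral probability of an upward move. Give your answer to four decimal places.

Risk-neutral probability p = (1 + 0.01 − 0.95)/(1.15 − 0.95) = 0.0600/0.2000 = 0.3000

p = 0.3000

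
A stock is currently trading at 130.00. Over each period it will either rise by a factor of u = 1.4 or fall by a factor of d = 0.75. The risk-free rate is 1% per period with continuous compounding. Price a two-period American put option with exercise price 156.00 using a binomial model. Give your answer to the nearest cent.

39.33

Risk-neutral probability p = (e^0.01 − 0.75)/(1.4 − 0.75) = 0.2601/0.6500 = 0.4001
Terminal stock prices: S_uu = 254.8, S_ud = 136.5, S_dd = 73.12
Terminal payoffs (K − S): max(-98.8, 0) = 0, max(19.5, 0) = 19.5, max(82.88, 0) = 82.88
Node u (S = 182): continuation = e^(−0.01)·[0.4001·0.0000 + 0.5999·19.5000] = 11.5821; exercise value = 0.0000 ≤ continuation, so V_u = 11.5821
Node d (S = 97.5): continuation = e^(−0.01)·[0.4001·19.5000 + 0.5999·82.8750] = 56.9478; exercise value = 58.5000 > continuation, so V_d = 58.5000 (exercise)
Node 0 (S = 130): continuation = e^(−0.01)·[0.4001·11.5821 + 0.5999·58.5000] = 39.3339; exercise value = 26.0000 ≤ continuation, so V_0 = 39.3339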